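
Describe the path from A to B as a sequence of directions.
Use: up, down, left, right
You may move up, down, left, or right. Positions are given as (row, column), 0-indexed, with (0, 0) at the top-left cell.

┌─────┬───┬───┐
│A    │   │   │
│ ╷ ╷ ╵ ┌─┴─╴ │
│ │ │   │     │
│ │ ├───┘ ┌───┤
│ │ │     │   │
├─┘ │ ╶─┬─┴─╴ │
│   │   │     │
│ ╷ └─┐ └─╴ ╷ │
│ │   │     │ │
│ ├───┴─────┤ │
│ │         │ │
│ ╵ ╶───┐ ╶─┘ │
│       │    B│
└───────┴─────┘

Finding the path and converting it to directions:
Path through cells: (0,0) → (0,1) → (1,1) → (2,1) → (3,1) → (3,0) → (4,0) → (5,0) → (6,0) → (6,1) → (5,1) → (5,2) → (5,3) → (5,4) → (6,4) → (6,5) → (6,6)
Directions: right, down, down, down, left, down, down, down, right, up, right, right, right, down, right, right

Solution:

┌─────┬───┬───┐
│A ↓  │   │   │
│ ╷ ╷ ╵ ┌─┴─╴ │
│ │↓│   │     │
│ │ ├───┘ ┌───┤
│ │↓│     │   │
├─┘ │ ╶─┬─┴─╴ │
│↓ ↲│   │     │
│ ╷ └─┐ └─╴ ╷ │
│↓│   │     │ │
│ ├───┴─────┤ │
│↓│↱ → → ↓  │ │
│ ╵ ╶───┐ ╶─┘ │
│↳ ↑    │↳ → B│
└───────┴─────┘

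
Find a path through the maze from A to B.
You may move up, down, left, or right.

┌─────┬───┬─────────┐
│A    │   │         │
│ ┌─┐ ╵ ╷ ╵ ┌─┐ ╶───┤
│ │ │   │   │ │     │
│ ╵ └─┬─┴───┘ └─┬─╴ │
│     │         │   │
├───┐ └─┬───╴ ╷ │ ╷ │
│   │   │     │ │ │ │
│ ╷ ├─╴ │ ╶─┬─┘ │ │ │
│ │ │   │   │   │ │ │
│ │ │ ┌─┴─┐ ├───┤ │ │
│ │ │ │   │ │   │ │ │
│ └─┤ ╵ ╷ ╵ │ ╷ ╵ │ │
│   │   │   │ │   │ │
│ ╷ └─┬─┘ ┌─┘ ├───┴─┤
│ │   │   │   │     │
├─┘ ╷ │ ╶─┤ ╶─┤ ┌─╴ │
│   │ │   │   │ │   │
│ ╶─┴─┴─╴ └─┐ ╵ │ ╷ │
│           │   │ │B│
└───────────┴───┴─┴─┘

Finding the shortest path through the maze:
Path length: 36 steps
Directions: right → right → down → right → up → right → down → right → up → right → right → down → right → right → down → left → down → down → down → down → left → up → left → down → down → left → down → right → down → right → up → up → right → right → down → down

Solution:

┌─────┬───┬─────────┐
│A → ↓│↱ ↓│↱ → ↓    │
│ ┌─┐ ╵ ╷ ╵ ┌─┐ ╶───┤
│ │ │↳ ↑│↳ ↑│ │↳ → ↓│
│ ╵ └─┬─┴───┘ └─┬─╴ │
│     │         │↓ ↲│
├───┐ └─┬───╴ ╷ │ ╷ │
│   │   │     │ │↓│ │
│ ╷ ├─╴ │ ╶─┬─┘ │ │ │
│ │ │   │   │   │↓│ │
│ │ │ ┌─┴─┐ ├───┤ │ │
│ │ │ │   │ │↓ ↰│↓│ │
│ └─┤ ╵ ╷ ╵ │ ╷ ╵ │ │
│   │   │   │↓│↑ ↲│ │
│ ╷ └─┬─┘ ┌─┘ ├───┴─┤
│ │   │   │↓ ↲│↱ → ↓│
├─┘ ╷ │ ╶─┤ ╶─┤ ┌─╴ │
│   │ │   │↳ ↓│↑│  ↓│
│ ╶─┴─┴─╴ └─┐ ╵ │ ╷ │
│           │↳ ↑│ │B│
└───────────┴───┴─┴─┘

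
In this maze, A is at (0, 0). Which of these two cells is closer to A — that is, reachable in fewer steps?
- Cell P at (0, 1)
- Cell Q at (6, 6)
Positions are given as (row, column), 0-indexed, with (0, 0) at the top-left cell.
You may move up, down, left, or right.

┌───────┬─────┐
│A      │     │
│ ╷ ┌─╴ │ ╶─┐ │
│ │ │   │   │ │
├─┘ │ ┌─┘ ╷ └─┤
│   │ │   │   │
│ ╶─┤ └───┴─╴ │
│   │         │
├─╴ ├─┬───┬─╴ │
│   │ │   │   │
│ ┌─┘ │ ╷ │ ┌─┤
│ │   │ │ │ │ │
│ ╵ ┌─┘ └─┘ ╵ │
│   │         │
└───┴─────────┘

Shortest path A → P at (0, 1): 1 steps
Shortest path A → Q at (6, 6): 16 steps

P is closer (1 steps vs 16 steps).

Path to P:

┌───────┬─────┐
│A P    │     │
│ ╷ ┌─╴ │ ╶─┐ │
│ │ │   │   │ │
├─┘ │ ┌─┘ ╷ └─┤
│   │ │   │   │
│ ╶─┤ └───┴─╴ │
│   │         │
├─╴ ├─┬───┬─╴ │
│   │ │   │   │
│ ┌─┘ │ ╷ │ ┌─┤
│ │   │ │ │ │ │
│ ╵ ┌─┘ └─┘ ╵ │
│   │         │
└───┴─────────┘

Path to Q:

┌───────┬─────┐
│A → → ↓│     │
│ ╷ ┌─╴ │ ╶─┐ │
│ │ │↓ ↲│   │ │
├─┘ │ ┌─┘ ╷ └─┤
│   │↓│   │   │
│ ╶─┤ └───┴─╴ │
│   │↳ → → → ↓│
├─╴ ├─┬───┬─╴ │
│   │ │   │↓ ↲│
│ ┌─┘ │ ╷ │ ┌─┤
│ │   │ │ │↓│ │
│ ╵ ┌─┘ └─┘ ╵ │
│   │      ↳ Q│
└───┴─────────┘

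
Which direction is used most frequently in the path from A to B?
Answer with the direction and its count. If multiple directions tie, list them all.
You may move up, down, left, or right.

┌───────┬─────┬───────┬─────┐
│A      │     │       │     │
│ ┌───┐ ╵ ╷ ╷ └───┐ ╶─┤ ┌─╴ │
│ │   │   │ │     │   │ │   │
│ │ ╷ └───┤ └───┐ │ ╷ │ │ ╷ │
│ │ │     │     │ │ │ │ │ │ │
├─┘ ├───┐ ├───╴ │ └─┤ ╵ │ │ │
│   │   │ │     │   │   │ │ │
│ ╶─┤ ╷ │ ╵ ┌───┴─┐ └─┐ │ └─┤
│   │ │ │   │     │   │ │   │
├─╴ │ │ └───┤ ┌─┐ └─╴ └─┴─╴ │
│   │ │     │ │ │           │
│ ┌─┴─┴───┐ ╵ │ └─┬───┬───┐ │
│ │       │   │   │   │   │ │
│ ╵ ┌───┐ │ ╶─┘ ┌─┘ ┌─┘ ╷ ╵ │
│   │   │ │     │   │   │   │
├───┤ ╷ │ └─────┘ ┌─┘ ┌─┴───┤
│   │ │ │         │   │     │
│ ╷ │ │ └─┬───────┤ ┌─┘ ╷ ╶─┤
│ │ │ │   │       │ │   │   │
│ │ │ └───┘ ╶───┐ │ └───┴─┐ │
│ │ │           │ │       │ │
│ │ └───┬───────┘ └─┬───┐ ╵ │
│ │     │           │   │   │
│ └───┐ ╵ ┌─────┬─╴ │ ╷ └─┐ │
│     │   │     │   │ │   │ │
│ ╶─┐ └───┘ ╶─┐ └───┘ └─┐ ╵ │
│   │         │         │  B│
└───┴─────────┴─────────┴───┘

Directions: right, right, right, down, right, up, right, right, down, right, right, down, down, right, down, right, down, right, right, right, down, down, left, up, left, down, left, down, left, down, down, right, right, right, down, right, down, down
Counts: {'right': 17, 'down': 15, 'up': 2, 'left': 4}
Most common: right (17 times)

Solution:

┌───────┬─────┬───────┬─────┐
│A → → ↓│↱ → ↓│       │     │
│ ┌───┐ ╵ ╷ ╷ └───┐ ╶─┤ ┌─╴ │
│ │   │↳ ↑│ │↳ → ↓│   │ │   │
│ │ ╷ └───┤ └───┐ │ ╷ │ │ ╷ │
│ │ │     │     │↓│ │ │ │ │ │
├─┘ ├───┐ ├───╴ │ └─┤ ╵ │ │ │
│   │   │ │     │↳ ↓│   │ │ │
│ ╶─┤ ╷ │ ╵ ┌───┴─┐ └─┐ │ └─┤
│   │ │ │   │     │↳ ↓│ │   │
├─╴ │ │ └───┤ ┌─┐ └─╴ └─┴─╴ │
│   │ │     │ │ │    ↳ → → ↓│
│ ┌─┴─┴───┐ ╵ │ └─┬───┬───┐ │
│ │       │   │   │   │↓ ↰│↓│
│ ╵ ┌───┐ │ ╶─┘ ┌─┘ ┌─┘ ╷ ╵ │
│   │   │ │     │   │↓ ↲│↑ ↲│
├───┤ ╷ │ └─────┘ ┌─┘ ┌─┴───┤
│   │ │ │         │↓ ↲│     │
│ ╷ │ │ └─┬───────┤ ┌─┘ ╷ ╶─┤
│ │ │ │   │       │↓│   │   │
│ │ │ └───┘ ╶───┐ │ └───┴─┐ │
│ │ │           │ │↳ → → ↓│ │
│ │ └───┬───────┘ └─┬───┐ ╵ │
│ │     │           │   │↳ ↓│
│ └───┐ ╵ ┌─────┬─╴ │ ╷ └─┐ │
│     │   │     │   │ │   │↓│
│ ╶─┐ └───┘ ╶─┐ └───┘ └─┐ ╵ │
│   │         │         │  B│
└───┴─────────┴─────────┴───┘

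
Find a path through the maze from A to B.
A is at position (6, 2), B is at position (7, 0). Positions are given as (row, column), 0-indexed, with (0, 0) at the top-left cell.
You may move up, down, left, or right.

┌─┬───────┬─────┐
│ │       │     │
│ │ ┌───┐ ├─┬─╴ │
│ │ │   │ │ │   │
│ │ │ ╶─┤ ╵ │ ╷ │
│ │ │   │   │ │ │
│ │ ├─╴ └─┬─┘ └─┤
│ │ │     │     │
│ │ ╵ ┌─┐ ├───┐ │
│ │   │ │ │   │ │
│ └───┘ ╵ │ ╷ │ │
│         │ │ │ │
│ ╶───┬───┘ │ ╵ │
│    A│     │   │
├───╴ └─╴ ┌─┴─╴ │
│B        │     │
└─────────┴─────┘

Finding the shortest path from (6, 2) to (7, 0):
Path length: 3 steps
Directions: down → left → left

Solution:

┌─┬───────┬─────┐
│ │       │     │
│ │ ┌───┐ ├─┬─╴ │
│ │ │   │ │ │   │
│ │ │ ╶─┤ ╵ │ ╷ │
│ │ │   │   │ │ │
│ │ ├─╴ └─┬─┘ └─┤
│ │ │     │     │
│ │ ╵ ┌─┐ ├───┐ │
│ │   │ │ │   │ │
│ └───┘ ╵ │ ╷ │ │
│         │ │ │ │
│ ╶───┬───┘ │ ╵ │
│    A│     │   │
├───╴ └─╴ ┌─┴─╴ │
│B ← ↲    │     │
└─────────┴─────┘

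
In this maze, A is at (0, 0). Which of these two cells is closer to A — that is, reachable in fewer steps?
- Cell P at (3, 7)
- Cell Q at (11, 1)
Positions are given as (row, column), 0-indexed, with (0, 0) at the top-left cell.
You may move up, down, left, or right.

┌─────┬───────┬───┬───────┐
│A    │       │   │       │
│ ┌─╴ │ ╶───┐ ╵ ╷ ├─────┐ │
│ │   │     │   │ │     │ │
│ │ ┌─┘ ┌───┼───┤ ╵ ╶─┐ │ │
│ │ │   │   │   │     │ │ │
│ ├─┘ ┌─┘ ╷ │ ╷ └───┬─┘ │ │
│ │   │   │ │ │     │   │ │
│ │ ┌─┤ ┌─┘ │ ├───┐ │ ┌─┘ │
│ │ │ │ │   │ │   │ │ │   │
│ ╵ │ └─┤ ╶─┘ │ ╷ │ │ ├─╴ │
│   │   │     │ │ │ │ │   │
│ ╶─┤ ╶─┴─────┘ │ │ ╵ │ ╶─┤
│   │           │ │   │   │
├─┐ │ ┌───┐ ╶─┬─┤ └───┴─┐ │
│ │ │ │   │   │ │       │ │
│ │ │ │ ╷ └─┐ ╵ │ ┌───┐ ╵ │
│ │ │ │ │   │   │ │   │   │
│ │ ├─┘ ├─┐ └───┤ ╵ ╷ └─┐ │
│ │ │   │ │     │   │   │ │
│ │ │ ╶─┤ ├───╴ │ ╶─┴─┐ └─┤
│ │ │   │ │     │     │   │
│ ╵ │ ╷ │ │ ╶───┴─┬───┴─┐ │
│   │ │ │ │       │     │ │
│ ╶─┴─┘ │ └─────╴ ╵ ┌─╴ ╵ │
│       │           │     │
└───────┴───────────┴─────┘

Shortest path A → P at (3, 7): 38 steps
Shortest path A → Q at (11, 1): 12 steps

Q is closer (12 steps vs 38 steps).

Path to P:

┌─────┬───────┬───┬───────┐
│A    │↱ → → ↓│↱ ↓│       │
│ ┌─╴ │ ╶───┐ ╵ ╷ ├─────┐ │
│↓│   │↑    │↳ ↑│↓│↱ → ↓│ │
│ │ ┌─┘ ┌───┼───┤ ╵ ╶─┐ │ │
│↓│ │↱ ↑│   │   │↳ ↑  │↓│ │
│ ├─┘ ┌─┘ ╷ │ ╷ └───┬─┘ │ │
│↓│↱ ↑│   │ │ │P ← ↰│↓ ↲│ │
│ │ ┌─┤ ┌─┘ │ ├───┐ │ ┌─┘ │
│↓│↑│ │ │   │ │   │↑│↓│   │
│ ╵ │ └─┤ ╶─┘ │ ╷ │ │ ├─╴ │
│↳ ↑│   │     │ │ │↑│↓│   │
│ ╶─┤ ╶─┴─────┘ │ │ ╵ │ ╶─┤
│   │           │ │↑ ↲│   │
├─┐ │ ┌───┐ ╶─┬─┤ └───┴─┐ │
│ │ │ │   │   │ │       │ │
│ │ │ │ ╷ └─┐ ╵ │ ┌───┐ ╵ │
│ │ │ │ │   │   │ │   │   │
│ │ ├─┘ ├─┐ └───┤ ╵ ╷ └─┐ │
│ │ │   │ │     │   │   │ │
│ │ │ ╶─┤ ├───╴ │ ╶─┴─┐ └─┤
│ │ │   │ │     │     │   │
│ ╵ │ ╷ │ │ ╶───┴─┬───┴─┐ │
│   │ │ │ │       │     │ │
│ ╶─┴─┘ │ └─────╴ ╵ ┌─╴ ╵ │
│       │           │     │
└───────┴───────────┴─────┘

Path to Q:

┌─────┬───────┬───┬───────┐
│A    │       │   │       │
│ ┌─╴ │ ╶───┐ ╵ ╷ ├─────┐ │
│↓│   │     │   │ │     │ │
│ │ ┌─┘ ┌───┼───┤ ╵ ╶─┐ │ │
│↓│ │   │   │   │     │ │ │
│ ├─┘ ┌─┘ ╷ │ ╷ └───┬─┘ │ │
│↓│   │   │ │ │     │   │ │
│ │ ┌─┤ ┌─┘ │ ├───┐ │ ┌─┘ │
│↓│ │ │ │   │ │   │ │ │   │
│ ╵ │ └─┤ ╶─┘ │ ╷ │ │ ├─╴ │
│↓  │   │     │ │ │ │ │   │
│ ╶─┤ ╶─┴─────┘ │ │ ╵ │ ╶─┤
│↳ ↓│           │ │   │   │
├─┐ │ ┌───┐ ╶─┬─┤ └───┴─┐ │
│ │↓│ │   │   │ │       │ │
│ │ │ │ ╷ └─┐ ╵ │ ┌───┐ ╵ │
│ │↓│ │ │   │   │ │   │   │
│ │ ├─┘ ├─┐ └───┤ ╵ ╷ └─┐ │
│ │↓│   │ │     │   │   │ │
│ │ │ ╶─┤ ├───╴ │ ╶─┴─┐ └─┤
│ │↓│   │ │     │     │   │
│ ╵ │ ╷ │ │ ╶───┴─┬───┴─┐ │
│  Q│ │ │ │       │     │ │
│ ╶─┴─┘ │ └─────╴ ╵ ┌─╴ ╵ │
│       │           │     │
└───────┴───────────┴─────┘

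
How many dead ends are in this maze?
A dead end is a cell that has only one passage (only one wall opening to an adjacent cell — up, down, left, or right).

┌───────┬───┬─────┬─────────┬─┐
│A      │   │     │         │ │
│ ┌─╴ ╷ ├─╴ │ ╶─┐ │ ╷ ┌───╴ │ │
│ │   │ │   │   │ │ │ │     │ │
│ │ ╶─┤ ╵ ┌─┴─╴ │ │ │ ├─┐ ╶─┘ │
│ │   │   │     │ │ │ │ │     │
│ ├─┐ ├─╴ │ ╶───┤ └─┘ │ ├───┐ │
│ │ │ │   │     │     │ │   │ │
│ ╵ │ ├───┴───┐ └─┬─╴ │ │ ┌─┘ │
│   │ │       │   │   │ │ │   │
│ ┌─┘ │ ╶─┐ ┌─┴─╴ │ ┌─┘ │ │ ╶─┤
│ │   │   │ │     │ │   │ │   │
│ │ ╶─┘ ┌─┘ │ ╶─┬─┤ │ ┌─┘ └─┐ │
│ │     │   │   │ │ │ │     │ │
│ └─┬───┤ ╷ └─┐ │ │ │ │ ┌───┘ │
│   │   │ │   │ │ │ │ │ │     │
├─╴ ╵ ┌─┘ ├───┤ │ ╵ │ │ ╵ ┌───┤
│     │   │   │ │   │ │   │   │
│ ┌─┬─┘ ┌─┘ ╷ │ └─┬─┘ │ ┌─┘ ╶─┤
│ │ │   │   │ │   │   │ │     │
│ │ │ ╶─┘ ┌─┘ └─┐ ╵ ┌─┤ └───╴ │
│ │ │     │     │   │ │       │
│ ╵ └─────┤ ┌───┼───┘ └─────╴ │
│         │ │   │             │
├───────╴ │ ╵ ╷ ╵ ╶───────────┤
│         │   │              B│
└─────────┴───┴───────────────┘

Checking each cell for number of passages:

Dead ends found at positions:
  (0, 4)
  (0, 14)
  (1, 11)
  (2, 9)
  (2, 11)
  (3, 1)
  (3, 3)
  (3, 13)
  (4, 6)
  (5, 4)
  (6, 8)
  (6, 13)
  (7, 3)
  (7, 6)
  (8, 14)
  (9, 1)
  (9, 12)
  (10, 7)
  (10, 10)
  (12, 0)
  (12, 14)
Total dead ends: 21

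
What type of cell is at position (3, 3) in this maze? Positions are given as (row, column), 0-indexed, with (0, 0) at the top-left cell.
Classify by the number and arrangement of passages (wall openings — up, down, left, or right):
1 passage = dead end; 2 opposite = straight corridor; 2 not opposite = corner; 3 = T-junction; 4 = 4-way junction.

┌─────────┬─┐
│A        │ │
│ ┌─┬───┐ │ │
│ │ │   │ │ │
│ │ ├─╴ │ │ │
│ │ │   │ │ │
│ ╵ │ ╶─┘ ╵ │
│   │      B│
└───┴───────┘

Checking cell at (3, 3):
Number of passages: 2
Cell type: straight corridor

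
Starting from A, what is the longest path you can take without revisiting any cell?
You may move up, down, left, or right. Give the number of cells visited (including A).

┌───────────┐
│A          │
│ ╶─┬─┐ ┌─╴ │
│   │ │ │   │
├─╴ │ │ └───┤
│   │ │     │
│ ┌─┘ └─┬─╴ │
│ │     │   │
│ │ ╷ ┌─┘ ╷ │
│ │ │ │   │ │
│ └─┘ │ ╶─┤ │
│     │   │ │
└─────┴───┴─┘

Finding longest simple path using DFS:
Start: (0, 0)
Longest path visits 14 cells
Path: A → down → right → down → left → down → down → down → right → right → up → up → up → up

Solution:

┌───────────┐
│A          │
│ ╶─┬─┐ ┌─╴ │
│↳ ↓│B│ │   │
├─╴ │ │ └───┤
│↓ ↲│↑│     │
│ ┌─┘ └─┬─╴ │
│↓│  ↑  │   │
│ │ ╷ ┌─┘ ╷ │
│↓│ │↑│   │ │
│ └─┘ │ ╶─┤ │
│↳ → ↑│   │ │
└─────┴───┴─┘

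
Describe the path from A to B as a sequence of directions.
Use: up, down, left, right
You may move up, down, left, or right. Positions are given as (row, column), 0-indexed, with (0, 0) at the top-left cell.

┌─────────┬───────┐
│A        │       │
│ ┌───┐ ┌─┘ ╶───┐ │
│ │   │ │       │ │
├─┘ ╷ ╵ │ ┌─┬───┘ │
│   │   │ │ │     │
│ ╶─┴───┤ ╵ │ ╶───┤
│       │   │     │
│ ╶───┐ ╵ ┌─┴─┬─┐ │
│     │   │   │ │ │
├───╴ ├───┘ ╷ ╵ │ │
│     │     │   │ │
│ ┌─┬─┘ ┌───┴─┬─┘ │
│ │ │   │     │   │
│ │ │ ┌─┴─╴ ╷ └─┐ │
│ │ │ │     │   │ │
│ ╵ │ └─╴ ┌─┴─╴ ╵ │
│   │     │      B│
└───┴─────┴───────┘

Finding the path and converting it to directions:
Path through cells: (0,0) → (0,1) → (0,2) → (0,3) → (1,3) → (2,3) → (2,2) → (1,2) → (1,1) → (2,1) → (2,0) → (3,0) → (3,1) → (3,2) → (3,3) → (4,3) → (4,4) → (3,4) → (2,4) → (1,4) → (1,5) → (0,5) → (0,6) → (0,7) → (0,8) → (1,8) → (2,8) → (2,7) → (2,6) → (3,6) → (3,7) → (3,8) → (4,8) → (5,8) → (6,8) → (7,8) → (8,8)
Directions: right, right, right, down, down, left, up, left, down, left, down, right, right, right, down, right, up, up, up, right, up, right, right, right, down, down, left, left, down, right, right, down, down, down, down, down

Solution:

┌─────────┬───────┐
│A → → ↓  │↱ → → ↓│
│ ┌───┐ ┌─┘ ╶───┐ │
│ │↓ ↰│↓│↱ ↑    │↓│
├─┘ ╷ ╵ │ ┌─┬───┘ │
│↓ ↲│↑ ↲│↑│ │↓ ← ↲│
│ ╶─┴───┤ ╵ │ ╶───┤
│↳ → → ↓│↑  │↳ → ↓│
│ ╶───┐ ╵ ┌─┴─┬─┐ │
│     │↳ ↑│   │ │↓│
├───╴ ├───┘ ╷ ╵ │ │
│     │     │   │↓│
│ ┌─┬─┘ ┌───┴─┬─┘ │
│ │ │   │     │  ↓│
│ │ │ ┌─┴─╴ ╷ └─┐ │
│ │ │ │     │   │↓│
│ ╵ │ └─╴ ┌─┴─╴ ╵ │
│   │     │      B│
└───┴─────┴───────┘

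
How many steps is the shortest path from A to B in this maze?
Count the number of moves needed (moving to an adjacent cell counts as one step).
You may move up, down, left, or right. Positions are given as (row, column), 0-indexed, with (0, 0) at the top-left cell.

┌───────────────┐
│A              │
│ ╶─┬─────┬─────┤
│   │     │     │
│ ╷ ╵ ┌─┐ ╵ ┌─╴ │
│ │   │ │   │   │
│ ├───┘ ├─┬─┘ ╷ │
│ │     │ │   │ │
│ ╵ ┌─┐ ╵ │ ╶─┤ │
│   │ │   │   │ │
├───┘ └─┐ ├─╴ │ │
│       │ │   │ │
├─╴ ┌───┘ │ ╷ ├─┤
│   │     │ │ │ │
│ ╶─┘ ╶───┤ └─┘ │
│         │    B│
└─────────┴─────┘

Using BFS to find shortest path:
Start: (0, 0), End: (7, 7)
Path found:
(0,0) → (1,0) → (1,1) → (2,1) → (2,2) → (1,2) → (1,3) → (1,4) → (2,4) → (2,5) → (1,5) → (1,6) → (1,7) → (2,7) → (2,6) → (3,6) → (3,5) → (4,5) → (4,6) → (5,6) → (5,5) → (6,5) → (7,5) → (7,6) → (7,7)
Number of steps: 24

Solution:

┌───────────────┐
│A              │
│ ╶─┬─────┬─────┤
│↳ ↓│↱ → ↓│↱ → ↓│
│ ╷ ╵ ┌─┐ ╵ ┌─╴ │
│ │↳ ↑│ │↳ ↑│↓ ↲│
│ ├───┘ ├─┬─┘ ╷ │
│ │     │ │↓ ↲│ │
│ ╵ ┌─┐ ╵ │ ╶─┤ │
│   │ │   │↳ ↓│ │
├───┘ └─┐ ├─╴ │ │
│       │ │↓ ↲│ │
├─╴ ┌───┘ │ ╷ ├─┤
│   │     │↓│ │ │
│ ╶─┘ ╶───┤ └─┘ │
│         │↳ → B│
└─────────┴─────┘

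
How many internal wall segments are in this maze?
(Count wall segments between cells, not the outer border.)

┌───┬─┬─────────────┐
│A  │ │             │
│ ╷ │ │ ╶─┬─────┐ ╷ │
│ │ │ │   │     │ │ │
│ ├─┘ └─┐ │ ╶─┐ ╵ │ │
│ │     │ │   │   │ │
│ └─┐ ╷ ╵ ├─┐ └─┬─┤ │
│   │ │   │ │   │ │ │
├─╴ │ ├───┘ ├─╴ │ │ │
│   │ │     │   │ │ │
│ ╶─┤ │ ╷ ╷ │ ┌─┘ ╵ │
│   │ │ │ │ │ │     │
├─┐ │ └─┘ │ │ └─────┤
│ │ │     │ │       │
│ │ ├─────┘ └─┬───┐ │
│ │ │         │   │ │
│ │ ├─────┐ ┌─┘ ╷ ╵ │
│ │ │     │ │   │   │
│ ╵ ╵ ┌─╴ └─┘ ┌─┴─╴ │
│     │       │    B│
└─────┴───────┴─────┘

Counting internal wall segments:
Total internal walls: 81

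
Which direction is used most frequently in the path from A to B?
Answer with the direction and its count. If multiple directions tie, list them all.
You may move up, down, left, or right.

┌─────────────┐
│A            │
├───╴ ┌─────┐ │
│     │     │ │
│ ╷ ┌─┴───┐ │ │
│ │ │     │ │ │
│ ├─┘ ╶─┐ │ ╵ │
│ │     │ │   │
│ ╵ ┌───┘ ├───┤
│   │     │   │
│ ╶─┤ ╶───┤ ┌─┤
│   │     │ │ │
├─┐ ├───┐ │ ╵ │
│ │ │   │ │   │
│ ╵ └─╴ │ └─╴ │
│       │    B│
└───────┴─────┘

Directions: right, right, down, left, left, down, down, down, right, up, right, up, right, right, down, down, left, left, down, right, right, down, down, right, right
Counts: {'right': 10, 'down': 9, 'left': 4, 'up': 2}
Most common: right (10 times)

Solution:

┌─────────────┐
│A → ↓        │
├───╴ ┌─────┐ │
│↓ ← ↲│     │ │
│ ╷ ┌─┴───┐ │ │
│↓│ │↱ → ↓│ │ │
│ ├─┘ ╶─┐ │ ╵ │
│↓│↱ ↑  │↓│   │
│ ╵ ┌───┘ ├───┤
│↳ ↑│↓ ← ↲│   │
│ ╶─┤ ╶───┤ ┌─┤
│   │↳ → ↓│ │ │
├─┐ ├───┐ │ ╵ │
│ │ │   │↓│   │
│ ╵ └─╴ │ └─╴ │
│       │↳ → B│
└───────┴─────┘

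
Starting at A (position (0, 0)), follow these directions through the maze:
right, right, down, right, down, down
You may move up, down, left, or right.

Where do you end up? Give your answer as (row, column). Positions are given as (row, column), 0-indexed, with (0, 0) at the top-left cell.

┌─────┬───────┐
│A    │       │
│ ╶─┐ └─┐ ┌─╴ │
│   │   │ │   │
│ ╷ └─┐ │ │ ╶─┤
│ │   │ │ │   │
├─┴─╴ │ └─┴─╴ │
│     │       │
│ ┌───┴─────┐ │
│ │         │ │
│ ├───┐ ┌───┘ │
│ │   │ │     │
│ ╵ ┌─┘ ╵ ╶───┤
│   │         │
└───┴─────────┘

Following directions step by step:
Start: (0, 0)
  right: (0, 0) → (0, 1)
  right: (0, 1) → (0, 2)
  down: (0, 2) → (1, 2)
  right: (1, 2) → (1, 3)
  down: (1, 3) → (2, 3)
  down: (2, 3) → (3, 3)
Final position: (3, 3)

Path taken:

┌─────┬───────┐
│A → ↓│       │
│ ╶─┐ └─┐ ┌─╴ │
│   │↳ ↓│ │   │
│ ╷ └─┐ │ │ ╶─┤
│ │   │↓│ │   │
├─┴─╴ │ └─┴─╴ │
│     │B      │
│ ┌───┴─────┐ │
│ │         │ │
│ ├───┐ ┌───┘ │
│ │   │ │     │
│ ╵ ┌─┘ ╵ ╶───┤
│   │         │
└───┴─────────┘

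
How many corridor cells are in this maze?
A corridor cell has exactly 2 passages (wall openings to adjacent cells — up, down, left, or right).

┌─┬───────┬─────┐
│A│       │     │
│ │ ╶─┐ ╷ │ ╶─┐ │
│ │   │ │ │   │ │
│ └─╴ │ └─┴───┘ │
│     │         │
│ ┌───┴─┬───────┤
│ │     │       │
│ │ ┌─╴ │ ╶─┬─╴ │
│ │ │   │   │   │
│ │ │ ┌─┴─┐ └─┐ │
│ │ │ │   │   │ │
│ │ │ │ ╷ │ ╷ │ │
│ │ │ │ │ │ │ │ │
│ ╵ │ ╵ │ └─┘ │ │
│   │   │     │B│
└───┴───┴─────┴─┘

Counting cells with exactly 2 passages:
Total corridor cells: 54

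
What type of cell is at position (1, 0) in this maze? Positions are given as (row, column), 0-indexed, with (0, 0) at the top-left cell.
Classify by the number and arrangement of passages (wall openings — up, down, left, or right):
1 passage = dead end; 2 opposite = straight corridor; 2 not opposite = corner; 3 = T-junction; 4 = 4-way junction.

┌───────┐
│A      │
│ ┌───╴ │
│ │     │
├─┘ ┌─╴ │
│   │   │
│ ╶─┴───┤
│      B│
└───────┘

Checking cell at (1, 0):
Number of passages: 1
Cell type: dead end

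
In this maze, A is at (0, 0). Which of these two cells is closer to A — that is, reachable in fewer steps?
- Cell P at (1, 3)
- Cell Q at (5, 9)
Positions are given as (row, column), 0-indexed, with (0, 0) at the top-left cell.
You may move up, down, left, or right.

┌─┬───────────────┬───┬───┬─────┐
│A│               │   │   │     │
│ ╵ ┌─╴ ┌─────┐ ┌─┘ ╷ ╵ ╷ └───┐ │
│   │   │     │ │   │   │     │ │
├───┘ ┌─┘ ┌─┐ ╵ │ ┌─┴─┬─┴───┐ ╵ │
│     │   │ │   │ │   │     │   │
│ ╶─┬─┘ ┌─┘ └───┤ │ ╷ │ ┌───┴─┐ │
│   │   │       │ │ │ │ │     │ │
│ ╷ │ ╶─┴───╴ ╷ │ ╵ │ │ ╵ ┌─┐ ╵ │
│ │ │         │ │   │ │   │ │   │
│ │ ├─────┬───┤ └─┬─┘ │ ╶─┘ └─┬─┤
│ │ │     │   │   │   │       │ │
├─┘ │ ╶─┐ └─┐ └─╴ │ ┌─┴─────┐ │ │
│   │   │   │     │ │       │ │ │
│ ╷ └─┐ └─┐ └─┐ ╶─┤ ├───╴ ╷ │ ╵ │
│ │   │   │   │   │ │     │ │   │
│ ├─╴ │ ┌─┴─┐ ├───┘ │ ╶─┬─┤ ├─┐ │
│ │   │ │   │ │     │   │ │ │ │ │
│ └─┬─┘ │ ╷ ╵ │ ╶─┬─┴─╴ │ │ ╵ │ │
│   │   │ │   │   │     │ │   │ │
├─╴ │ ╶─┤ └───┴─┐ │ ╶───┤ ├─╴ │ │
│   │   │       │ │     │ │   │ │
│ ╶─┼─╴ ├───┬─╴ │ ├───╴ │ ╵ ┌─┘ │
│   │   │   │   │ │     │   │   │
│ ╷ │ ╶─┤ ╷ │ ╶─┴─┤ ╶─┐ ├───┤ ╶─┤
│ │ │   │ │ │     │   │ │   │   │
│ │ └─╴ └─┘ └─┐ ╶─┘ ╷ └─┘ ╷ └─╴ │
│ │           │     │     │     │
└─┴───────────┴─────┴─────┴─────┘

Shortest path A → P at (1, 3): 6 steps
Shortest path A → Q at (5, 9): 120 steps

P is closer (6 steps vs 120 steps).

Path to P:

┌─┬───────────────┬───┬───┬─────┐
│A│↱ → ↓          │   │   │     │
│ ╵ ┌─╴ ┌─────┐ ┌─┘ ╷ ╵ ╷ └───┐ │
│↳ ↑│  P│     │ │   │   │     │ │
├───┘ ┌─┘ ┌─┐ ╵ │ ┌─┴─┬─┴───┐ ╵ │
│     │   │ │   │ │   │     │   │
│ ╶─┬─┘ ┌─┘ └───┤ │ ╷ │ ┌───┴─┐ │
│   │   │       │ │ │ │ │     │ │
│ ╷ │ ╶─┴───╴ ╷ │ ╵ │ │ ╵ ┌─┐ ╵ │
│ │ │         │ │   │ │   │ │   │
│ │ ├─────┬───┤ └─┬─┘ │ ╶─┘ └─┬─┤
│ │ │     │   │   │   │       │ │
├─┘ │ ╶─┐ └─┐ └─╴ │ ┌─┴─────┐ │ │
│   │   │   │     │ │       │ │ │
│ ╷ └─┐ └─┐ └─┐ ╶─┤ ├───╴ ╷ │ ╵ │
│ │   │   │   │   │ │     │ │   │
│ ├─╴ │ ┌─┴─┐ ├───┘ │ ╶─┬─┤ ├─┐ │
│ │   │ │   │ │     │   │ │ │ │ │
│ └─┬─┘ │ ╷ ╵ │ ╶─┬─┴─╴ │ │ ╵ │ │
│   │   │ │   │   │     │ │   │ │
├─╴ │ ╶─┤ └───┴─┐ │ ╶───┤ ├─╴ │ │
│   │   │       │ │     │ │   │ │
│ ╶─┼─╴ ├───┬─╴ │ ├───╴ │ ╵ ┌─┘ │
│   │   │   │   │ │     │   │   │
│ ╷ │ ╶─┤ ╷ │ ╶─┴─┤ ╶─┐ ├───┤ ╶─┤
│ │ │   │ │ │     │   │ │   │   │
│ │ └─╴ └─┘ └─┐ ╶─┘ ╷ └─┘ ╷ └─╴ │
│ │           │     │     │     │
└─┴───────────┴─────┴─────┴─────┘

Path to Q:

┌─┬───────────────┬───┬───┬─────┐
│A│↱ → ↓          │↓ ↰│↓ ↰│     │
│ ╵ ┌─╴ ┌─────┐ ┌─┘ ╷ ╵ ╷ └───┐ │
│↳ ↑│↓ ↲│     │ │↓ ↲│↑ ↲│↑ ← ↰│ │
├───┘ ┌─┘ ┌─┐ ╵ │ ┌─┴─┬─┴───┐ ╵ │
│↓ ← ↲│   │ │   │↓│↱ ↓│     │↑ ↰│
│ ╶─┬─┘ ┌─┘ └───┤ │ ╷ │ ┌───┴─┐ │
│↳ ↓│   │       │↓│↑│↓│ │↱ → ↓│↑│
│ ╷ │ ╶─┴───╴ ╷ │ ╵ │ │ ╵ ┌─┐ ╵ │
│ │↓│         │ │↳ ↑│↓│↱ ↑│ │↳ ↑│
│ │ ├─────┬───┤ └─┬─┘ │ ╶─┘ └─┬─┤
│ │↓│↱ → ↓│   │   │Q ↲│↑ ← ← ↰│ │
├─┘ │ ╶─┐ └─┐ └─╴ │ ┌─┴─────┐ │ │
│↓ ↲│↑ ↰│↳ ↓│     │ │       │↑│ │
│ ╷ └─┐ └─┐ └─┐ ╶─┤ ├───╴ ╷ │ ╵ │
│↓│   │↑  │↳ ↓│   │ │     │ │↑ ↰│
│ ├─╴ │ ┌─┴─┐ ├───┘ │ ╶─┬─┤ ├─┐ │
│↓│   │↑│↓ ↰│↓│     │   │ │ │ │↑│
│ └─┬─┘ │ ╷ ╵ │ ╶─┬─┴─╴ │ │ ╵ │ │
│↳ ↓│↱ ↑│↓│↑ ↲│   │     │ │   │↑│
├─╴ │ ╶─┤ └───┴─┐ │ ╶───┤ ├─╴ │ │
│↓ ↲│↑ ↰│↳ → → ↓│ │     │ │   │↑│
│ ╶─┼─╴ ├───┬─╴ │ ├───╴ │ ╵ ┌─┘ │
│↳ ↓│↱ ↑│   │↓ ↲│ │     │   │↱ ↑│
│ ╷ │ ╶─┤ ╷ │ ╶─┴─┤ ╶─┐ ├───┤ ╶─┤
│ │↓│↑ ↰│ │ │↳ ↓  │↱ ↓│ │↱ ↓│↑ ↰│
│ │ └─╴ └─┘ └─┐ ╶─┘ ╷ └─┘ ╷ └─╴ │
│ │↳ → ↑      │↳ → ↑│↳ → ↑│↳ → ↑│
└─┴───────────┴─────┴─────┴─────┘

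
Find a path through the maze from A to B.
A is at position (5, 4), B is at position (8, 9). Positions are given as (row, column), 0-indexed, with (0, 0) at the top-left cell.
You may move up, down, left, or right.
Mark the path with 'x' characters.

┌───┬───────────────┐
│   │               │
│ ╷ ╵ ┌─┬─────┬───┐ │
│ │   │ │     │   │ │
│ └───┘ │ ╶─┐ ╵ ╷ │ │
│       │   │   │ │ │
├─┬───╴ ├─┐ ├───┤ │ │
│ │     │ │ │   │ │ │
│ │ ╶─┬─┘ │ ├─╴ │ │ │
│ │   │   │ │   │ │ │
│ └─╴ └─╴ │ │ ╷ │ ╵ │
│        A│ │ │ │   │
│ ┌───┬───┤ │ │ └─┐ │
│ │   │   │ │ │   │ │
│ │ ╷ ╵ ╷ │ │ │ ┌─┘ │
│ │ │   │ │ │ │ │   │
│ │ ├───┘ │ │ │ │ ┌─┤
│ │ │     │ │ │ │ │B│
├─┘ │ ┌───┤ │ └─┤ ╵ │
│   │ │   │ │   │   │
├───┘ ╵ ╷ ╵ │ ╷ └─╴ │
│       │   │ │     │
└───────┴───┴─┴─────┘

Finding the shortest path from (5, 4) to (8, 9):
Path length: 36 steps
Directions: left → left → up → left → up → right → right → up → left → left → left → up → up → right → down → right → up → right → right → right → right → right → right → right → down → down → down → down → down → down → down → left → down → down → right → up

Solution:

┌───┬───────────────┐
│x x│x x x x x x x x│
│ ╷ ╵ ┌─┬─────┬───┐ │
│x│x x│ │     │   │x│
│ └───┘ │ ╶─┐ ╵ ╷ │ │
│x x x x│   │   │ │x│
├─┬───╴ ├─┐ ├───┤ │ │
│ │x x x│ │ │   │ │x│
│ │ ╶─┬─┘ │ ├─╴ │ │ │
│ │x x│   │ │   │ │x│
│ └─╴ └─╴ │ │ ╷ │ ╵ │
│    x x A│ │ │ │  x│
│ ┌───┬───┤ │ │ └─┐ │
│ │   │   │ │ │   │x│
│ │ ╷ ╵ ╷ │ │ │ ┌─┘ │
│ │ │   │ │ │ │ │x x│
│ │ ├───┘ │ │ │ │ ┌─┤
│ │ │     │ │ │ │x│B│
├─┘ │ ┌───┤ │ └─┤ ╵ │
│   │ │   │ │   │x x│
├───┘ ╵ ╷ ╵ │ ╷ └─╴ │
│       │   │ │     │
└───────┴───┴─┴─────┘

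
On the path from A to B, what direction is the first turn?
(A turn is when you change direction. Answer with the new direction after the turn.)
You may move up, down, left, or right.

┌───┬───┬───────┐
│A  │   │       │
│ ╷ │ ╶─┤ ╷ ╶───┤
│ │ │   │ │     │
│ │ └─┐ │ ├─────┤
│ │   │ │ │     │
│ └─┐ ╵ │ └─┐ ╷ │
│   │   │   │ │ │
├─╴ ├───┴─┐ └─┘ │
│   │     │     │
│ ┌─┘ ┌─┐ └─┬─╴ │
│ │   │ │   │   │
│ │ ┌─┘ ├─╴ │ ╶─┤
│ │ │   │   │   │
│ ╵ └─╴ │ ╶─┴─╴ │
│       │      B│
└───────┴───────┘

Directions: down, down, down, right, down, left, down, down, down, right, up, up, right, up, right, right, down, right, down, left, down, right, right, right
First turn direction: right

Solution:

┌───┬───┬───────┐
│A  │   │       │
│ ╷ │ ╶─┤ ╷ ╶───┤
│↓│ │   │ │     │
│ │ └─┐ │ ├─────┤
│↓│   │ │ │     │
│ └─┐ ╵ │ └─┐ ╷ │
│↳ ↓│   │   │ │ │
├─╴ ├───┴─┐ └─┘ │
│↓ ↲│↱ → ↓│     │
│ ┌─┘ ┌─┐ └─┬─╴ │
│↓│↱ ↑│ │↳ ↓│   │
│ │ ┌─┘ ├─╴ │ ╶─┤
│↓│↑│   │↓ ↲│   │
│ ╵ └─╴ │ ╶─┴─╴ │
│↳ ↑    │↳ → → B│
└───────┴───────┘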